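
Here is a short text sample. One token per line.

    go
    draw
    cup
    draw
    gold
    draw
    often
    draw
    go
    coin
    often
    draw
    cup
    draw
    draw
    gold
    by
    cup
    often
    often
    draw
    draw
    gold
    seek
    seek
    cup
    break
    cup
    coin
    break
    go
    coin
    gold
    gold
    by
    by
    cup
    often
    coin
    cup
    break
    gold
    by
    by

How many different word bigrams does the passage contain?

29

44 tokens → 43 bigram windows in total.
Repeated bigrams (each contributes count−1 duplicates):
  draw gold: 3
  gold by: 3
  often draw: 3
  by by: 2
  by cup: 2
  cup break: 2
  cup draw: 2
  cup often: 2
  … (3 more repeated)
14 duplicate windows → 43 − 14 = 29 distinct.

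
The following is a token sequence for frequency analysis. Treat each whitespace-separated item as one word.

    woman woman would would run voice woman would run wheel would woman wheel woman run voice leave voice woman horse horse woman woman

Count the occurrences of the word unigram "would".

Scanning the 23 tokens for "would":
  position 3: would
  position 4: would
  position 8: would
  position 11: would

4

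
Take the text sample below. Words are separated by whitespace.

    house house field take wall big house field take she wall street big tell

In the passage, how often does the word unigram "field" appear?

Scanning the 14 tokens for "field":
  position 3: field
  position 8: field

2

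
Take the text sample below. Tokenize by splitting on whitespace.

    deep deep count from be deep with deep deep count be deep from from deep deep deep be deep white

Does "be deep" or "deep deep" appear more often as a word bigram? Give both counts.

"deep deep" (4 vs 3)

"be deep": 3 occurrences
"deep deep": 4 occurrences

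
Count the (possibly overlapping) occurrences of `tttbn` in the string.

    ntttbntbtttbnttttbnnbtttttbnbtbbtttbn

5

Sliding a length-5 window over the 37 characters (33 positions):
  position 2–6: tttbn
  position 9–13: tttbn
  position 15–19: tttbn
  position 24–28: tttbn
  position 33–37: tttbn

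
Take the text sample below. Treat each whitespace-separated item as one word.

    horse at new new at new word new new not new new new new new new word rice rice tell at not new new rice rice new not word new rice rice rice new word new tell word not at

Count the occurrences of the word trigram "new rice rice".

Scanning the 38 overlapping trigram windows for "new rice rice":
  position 24–26: new rice rice
  position 30–32: new rice rice

2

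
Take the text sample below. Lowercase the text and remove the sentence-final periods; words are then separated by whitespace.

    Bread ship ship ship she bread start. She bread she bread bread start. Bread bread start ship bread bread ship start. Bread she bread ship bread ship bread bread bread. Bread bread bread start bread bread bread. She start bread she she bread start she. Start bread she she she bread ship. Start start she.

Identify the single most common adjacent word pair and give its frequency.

Bigram frequencies (highest first):
  bread bread: 10
  she bread: 6
  bread ship: 5
  bread start: 5
  bread she: 5
  start bread: 5
  … (9 more, each ≤ 3)

"bread bread", 10 times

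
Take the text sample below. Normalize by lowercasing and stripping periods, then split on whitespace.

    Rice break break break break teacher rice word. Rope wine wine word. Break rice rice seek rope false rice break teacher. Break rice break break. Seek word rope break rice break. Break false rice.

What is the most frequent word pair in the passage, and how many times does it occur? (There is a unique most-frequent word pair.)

Bigram frequencies (highest first):
  break break: 5
  rice break: 4
  break rice: 3
  break teacher: 2
  word rope: 2
  false rice: 2
  … (15 more, each ≤ 1)

"break break", 5 times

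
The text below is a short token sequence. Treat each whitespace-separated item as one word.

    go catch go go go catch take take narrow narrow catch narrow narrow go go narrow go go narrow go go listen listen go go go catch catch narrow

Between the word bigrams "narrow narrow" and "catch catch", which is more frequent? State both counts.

"narrow narrow" (2 vs 1)

"narrow narrow": 2 occurrences
"catch catch": 1 occurrence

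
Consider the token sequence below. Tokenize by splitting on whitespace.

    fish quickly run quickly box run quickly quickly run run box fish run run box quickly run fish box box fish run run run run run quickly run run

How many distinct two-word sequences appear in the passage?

14

29 tokens → 28 bigram windows in total.
Repeated bigrams (each contributes count−1 duplicates):
  run run: 7
  quickly run: 4
  run quickly: 3
  box fish: 2
  fish run: 2
  run box: 2
14 duplicate windows → 28 − 14 = 14 distinct.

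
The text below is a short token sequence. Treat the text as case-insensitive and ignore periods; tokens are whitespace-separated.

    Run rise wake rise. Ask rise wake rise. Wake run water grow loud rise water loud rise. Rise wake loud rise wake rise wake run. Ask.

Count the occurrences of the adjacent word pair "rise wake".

Scanning the 25 overlapping bigram windows for "rise wake":
  position 2–3: rise wake
  position 6–7: rise wake
  position 8–9: rise wake
  position 18–19: rise wake
  position 21–22: rise wake
  position 23–24: rise wake

6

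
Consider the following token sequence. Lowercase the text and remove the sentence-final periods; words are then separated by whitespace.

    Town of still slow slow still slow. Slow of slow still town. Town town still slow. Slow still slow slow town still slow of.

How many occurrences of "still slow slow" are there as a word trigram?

4

Scanning the 22 overlapping trigram windows for "still slow slow":
  position 3–5: still slow slow
  position 6–8: still slow slow
  position 15–17: still slow slow
  position 18–20: still slow slow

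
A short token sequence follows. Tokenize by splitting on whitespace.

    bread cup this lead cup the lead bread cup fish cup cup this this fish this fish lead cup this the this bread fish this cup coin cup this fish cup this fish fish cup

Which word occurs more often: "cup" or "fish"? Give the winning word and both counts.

"cup": 10 occurrences
"fish": 7 occurrences

"cup" (10 vs 7)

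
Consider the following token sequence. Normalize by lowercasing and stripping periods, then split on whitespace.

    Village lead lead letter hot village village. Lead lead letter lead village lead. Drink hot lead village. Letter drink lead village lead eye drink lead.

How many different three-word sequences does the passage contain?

20

25 tokens → 23 trigram windows in total.
Repeated trigrams (each contributes count−1 duplicates):
  lead lead letter: 2
  lead village lead: 2
  village lead lead: 2
3 duplicate windows → 23 − 3 = 20 distinct.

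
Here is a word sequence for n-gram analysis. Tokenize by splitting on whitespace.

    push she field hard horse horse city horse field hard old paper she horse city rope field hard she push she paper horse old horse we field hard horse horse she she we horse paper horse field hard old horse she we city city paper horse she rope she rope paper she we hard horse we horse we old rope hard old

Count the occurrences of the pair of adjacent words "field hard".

Scanning the 61 overlapping bigram windows for "field hard":
  position 3–4: field hard
  position 9–10: field hard
  position 17–18: field hard
  position 27–28: field hard
  position 37–38: field hard

5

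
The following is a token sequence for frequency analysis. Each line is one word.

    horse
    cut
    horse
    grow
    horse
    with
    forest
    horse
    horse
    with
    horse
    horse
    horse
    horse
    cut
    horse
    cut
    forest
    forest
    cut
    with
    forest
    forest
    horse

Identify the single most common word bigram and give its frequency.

Bigram frequencies (highest first):
  horse horse: 4
  horse cut: 3
  cut horse: 2
  horse with: 2
  with forest: 2
  forest horse: 2
  … (7 more, each ≤ 2)

"horse horse", 4 times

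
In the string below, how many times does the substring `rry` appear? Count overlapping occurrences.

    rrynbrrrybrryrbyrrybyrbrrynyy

5

Sliding a length-3 window over the 29 characters (27 positions):
  position 1–3: rry
  position 7–9: rry
  position 11–13: rry
  position 17–19: rry
  position 24–26: rry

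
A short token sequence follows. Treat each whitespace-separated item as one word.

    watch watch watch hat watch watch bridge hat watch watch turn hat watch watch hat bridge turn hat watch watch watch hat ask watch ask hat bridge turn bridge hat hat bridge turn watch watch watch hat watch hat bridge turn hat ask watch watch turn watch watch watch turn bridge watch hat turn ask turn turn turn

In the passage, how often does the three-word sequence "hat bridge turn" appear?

Scanning the 56 overlapping trigram windows for "hat bridge turn":
  position 15–17: hat bridge turn
  position 26–28: hat bridge turn
  position 31–33: hat bridge turn
  position 39–41: hat bridge turn

4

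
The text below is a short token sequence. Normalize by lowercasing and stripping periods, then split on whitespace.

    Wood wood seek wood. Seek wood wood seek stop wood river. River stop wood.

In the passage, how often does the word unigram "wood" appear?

7

Scanning the 14 tokens for "wood":
  position 1: wood
  position 2: wood
  position 4: wood
  position 6: wood
  position 7: wood
  position 10: wood
  position 14: wood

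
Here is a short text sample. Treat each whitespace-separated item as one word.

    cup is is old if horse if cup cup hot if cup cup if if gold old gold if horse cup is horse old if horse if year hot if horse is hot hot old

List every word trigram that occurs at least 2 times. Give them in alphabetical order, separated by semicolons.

Trigram counts meeting the condition (at least 2 times):
  if cup cup: 2
  if horse if: 2
  old if horse: 2

if cup cup; if horse if; old if horse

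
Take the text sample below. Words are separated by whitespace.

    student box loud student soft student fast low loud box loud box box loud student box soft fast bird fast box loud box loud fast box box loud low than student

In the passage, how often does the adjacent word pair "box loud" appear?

6

Scanning the 30 overlapping bigram windows for "box loud":
  position 2–3: box loud
  position 10–11: box loud
  position 13–14: box loud
  position 21–22: box loud
  position 23–24: box loud
  position 27–28: box loud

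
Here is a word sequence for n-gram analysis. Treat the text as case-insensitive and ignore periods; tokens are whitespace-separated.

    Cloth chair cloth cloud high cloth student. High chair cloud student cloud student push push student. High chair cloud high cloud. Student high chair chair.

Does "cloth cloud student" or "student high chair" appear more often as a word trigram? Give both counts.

"student high chair" (3 vs 0)

"cloth cloud student": 0 occurrences
"student high chair": 3 occurrences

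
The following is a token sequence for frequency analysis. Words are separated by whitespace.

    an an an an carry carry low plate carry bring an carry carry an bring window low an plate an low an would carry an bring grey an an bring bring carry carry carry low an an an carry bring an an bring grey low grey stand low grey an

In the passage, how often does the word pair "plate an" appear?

Scanning the 49 overlapping bigram windows for "plate an":
  position 19–20: plate an

1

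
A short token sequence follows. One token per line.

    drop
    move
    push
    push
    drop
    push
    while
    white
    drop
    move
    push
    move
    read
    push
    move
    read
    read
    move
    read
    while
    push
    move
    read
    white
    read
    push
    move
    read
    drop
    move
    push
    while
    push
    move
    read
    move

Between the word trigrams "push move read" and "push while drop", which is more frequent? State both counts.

"push move read": 5 occurrences
"push while drop": 0 occurrences

"push move read" (5 vs 0)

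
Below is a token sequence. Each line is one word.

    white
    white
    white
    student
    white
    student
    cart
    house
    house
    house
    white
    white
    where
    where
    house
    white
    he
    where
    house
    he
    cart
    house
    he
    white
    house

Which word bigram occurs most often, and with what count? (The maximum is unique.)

Bigram frequencies (highest first):
  white white: 3
  white student: 2
  cart house: 2
  house house: 2
  house white: 2
  where house: 2
  … (10 more, each ≤ 2)

"white white", 3 times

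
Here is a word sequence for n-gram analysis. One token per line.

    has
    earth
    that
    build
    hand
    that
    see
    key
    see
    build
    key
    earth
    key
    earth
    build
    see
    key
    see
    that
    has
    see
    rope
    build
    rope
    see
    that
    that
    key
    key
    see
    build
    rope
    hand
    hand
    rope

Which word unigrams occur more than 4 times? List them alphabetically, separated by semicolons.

Unigram counts meeting the condition (more than 4 times):
  build: 5
  key: 6
  see: 7
  that: 5

build; key; see; that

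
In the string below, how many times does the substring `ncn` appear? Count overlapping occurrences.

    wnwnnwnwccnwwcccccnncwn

Sliding a length-3 window over the 23 characters (21 positions):
  (no match at any position)

0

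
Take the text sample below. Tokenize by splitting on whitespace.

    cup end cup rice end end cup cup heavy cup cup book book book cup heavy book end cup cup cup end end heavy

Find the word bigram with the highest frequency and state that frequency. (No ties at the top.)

Bigram frequencies (highest first):
  cup cup: 4
  end cup: 3
  cup end: 2
  end end: 2
  cup heavy: 2
  book book: 2
  … (8 more, each ≤ 1)

"cup cup", 4 times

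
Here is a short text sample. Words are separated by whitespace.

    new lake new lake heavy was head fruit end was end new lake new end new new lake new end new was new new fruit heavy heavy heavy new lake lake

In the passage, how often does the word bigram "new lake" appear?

Scanning the 30 overlapping bigram windows for "new lake":
  position 1–2: new lake
  position 3–4: new lake
  position 12–13: new lake
  position 17–18: new lake
  position 29–30: new lake

5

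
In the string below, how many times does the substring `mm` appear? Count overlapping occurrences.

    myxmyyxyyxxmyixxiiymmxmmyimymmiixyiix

Sliding a length-2 window over the 37 characters (36 positions):
  position 20–21: mm
  position 23–24: mm
  position 29–30: mm

3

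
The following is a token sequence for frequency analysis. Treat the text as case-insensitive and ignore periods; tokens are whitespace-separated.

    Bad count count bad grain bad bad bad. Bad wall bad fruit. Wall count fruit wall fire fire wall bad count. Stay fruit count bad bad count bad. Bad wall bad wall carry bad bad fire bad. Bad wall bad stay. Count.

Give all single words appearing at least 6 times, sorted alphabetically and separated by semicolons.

bad; count; wall

Unigram counts meeting the condition (at least 6 times):
  bad: 18
  count: 7
  wall: 7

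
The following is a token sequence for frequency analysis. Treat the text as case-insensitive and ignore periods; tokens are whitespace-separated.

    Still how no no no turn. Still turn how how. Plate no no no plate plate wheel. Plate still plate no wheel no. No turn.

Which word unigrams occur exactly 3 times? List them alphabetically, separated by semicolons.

how; still; turn

Unigram counts meeting the condition (exactly 3 times):
  how: 3
  still: 3
  turn: 3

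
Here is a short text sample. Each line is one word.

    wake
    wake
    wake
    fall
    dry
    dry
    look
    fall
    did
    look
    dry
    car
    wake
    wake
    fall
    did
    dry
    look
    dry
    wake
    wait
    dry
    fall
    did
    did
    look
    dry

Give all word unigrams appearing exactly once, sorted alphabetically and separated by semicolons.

car; wait

Unigram counts meeting the condition (exactly once):
  car: 1
  wait: 1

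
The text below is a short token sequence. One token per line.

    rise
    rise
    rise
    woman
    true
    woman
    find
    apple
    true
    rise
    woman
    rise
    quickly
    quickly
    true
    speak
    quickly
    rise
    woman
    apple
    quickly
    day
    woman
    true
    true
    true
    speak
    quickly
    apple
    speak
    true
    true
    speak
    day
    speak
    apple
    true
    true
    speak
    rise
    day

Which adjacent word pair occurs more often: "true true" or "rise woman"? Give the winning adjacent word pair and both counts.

"true true": 4 occurrences
"rise woman": 3 occurrences

"true true" (4 vs 3)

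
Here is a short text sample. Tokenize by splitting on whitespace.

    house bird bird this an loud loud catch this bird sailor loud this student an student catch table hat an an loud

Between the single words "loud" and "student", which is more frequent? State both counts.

"loud": 4 occurrences
"student": 2 occurrences

"loud" (4 vs 2)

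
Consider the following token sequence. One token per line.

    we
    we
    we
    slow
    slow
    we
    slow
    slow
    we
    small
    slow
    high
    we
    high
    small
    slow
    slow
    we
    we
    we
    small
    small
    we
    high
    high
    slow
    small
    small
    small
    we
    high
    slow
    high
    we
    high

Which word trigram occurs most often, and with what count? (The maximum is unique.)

"slow slow we", 3 times

Trigram frequencies (highest first):
  slow slow we: 3
  we we we: 2
  we slow slow: 2
  slow high we: 2
  high we high: 2
  small small we: 2
  … (19 more, each ≤ 2)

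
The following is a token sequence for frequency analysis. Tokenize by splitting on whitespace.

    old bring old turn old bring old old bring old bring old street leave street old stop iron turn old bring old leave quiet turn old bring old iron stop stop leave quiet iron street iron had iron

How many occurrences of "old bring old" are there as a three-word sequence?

Scanning the 36 overlapping trigram windows for "old bring old":
  position 1–3: old bring old
  position 5–7: old bring old
  position 8–10: old bring old
  position 10–12: old bring old
  position 20–22: old bring old
  position 26–28: old bring old

6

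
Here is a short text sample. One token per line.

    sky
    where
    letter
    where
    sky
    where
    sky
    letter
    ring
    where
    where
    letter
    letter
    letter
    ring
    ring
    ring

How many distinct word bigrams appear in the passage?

17 tokens → 16 bigram windows in total.
Repeated bigrams (each contributes count−1 duplicates):
  letter letter: 2
  letter ring: 2
  ring ring: 2
  sky where: 2
  where letter: 2
  where sky: 2
6 duplicate windows → 16 − 6 = 10 distinct.

10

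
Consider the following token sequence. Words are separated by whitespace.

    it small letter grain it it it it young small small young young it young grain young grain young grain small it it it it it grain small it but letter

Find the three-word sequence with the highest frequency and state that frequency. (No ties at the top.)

Trigram frequencies (highest first):
  it it it: 5
  young grain young: 2
  grain young grain: 2
  grain small it: 2
  it small letter: 1
  small letter grain: 1
  … (16 more, each ≤ 1)

"it it it", 5 times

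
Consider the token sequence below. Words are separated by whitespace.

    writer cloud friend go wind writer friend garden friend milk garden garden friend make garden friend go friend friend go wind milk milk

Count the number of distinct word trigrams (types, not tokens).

20

23 tokens → 21 trigram windows in total.
Repeated trigrams (each contributes count−1 duplicates):
  friend go wind: 2
1 duplicate windows → 21 − 1 = 20 distinct.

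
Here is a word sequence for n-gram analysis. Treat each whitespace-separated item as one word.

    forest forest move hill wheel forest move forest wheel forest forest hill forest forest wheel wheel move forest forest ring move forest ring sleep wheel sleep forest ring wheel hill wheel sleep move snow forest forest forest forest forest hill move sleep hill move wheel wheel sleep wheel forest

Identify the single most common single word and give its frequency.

"forest", 18 times

Unigram frequencies (highest first):
  forest: 18
  wheel: 10
  move: 7
  hill: 5
  sleep: 5
  ring: 3
  … (1 more, each ≤ 1)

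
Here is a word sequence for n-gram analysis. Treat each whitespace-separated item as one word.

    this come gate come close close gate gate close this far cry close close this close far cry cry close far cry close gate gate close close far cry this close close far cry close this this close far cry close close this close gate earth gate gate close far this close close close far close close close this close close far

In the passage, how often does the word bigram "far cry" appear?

6

Scanning the 61 overlapping bigram windows for "far cry":
  position 11–12: far cry
  position 17–18: far cry
  position 21–22: far cry
  position 28–29: far cry
  position 33–34: far cry
  position 39–40: far cry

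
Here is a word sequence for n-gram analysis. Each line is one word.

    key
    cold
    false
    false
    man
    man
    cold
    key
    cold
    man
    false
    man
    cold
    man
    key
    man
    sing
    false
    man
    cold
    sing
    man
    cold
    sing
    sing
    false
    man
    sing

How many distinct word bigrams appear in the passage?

16

28 tokens → 27 bigram windows in total.
Repeated bigrams (each contributes count−1 duplicates):
  false man: 4
  man cold: 4
  cold man: 2
  cold sing: 2
  key cold: 2
  man sing: 2
  sing false: 2
11 duplicate windows → 27 − 11 = 16 distinct.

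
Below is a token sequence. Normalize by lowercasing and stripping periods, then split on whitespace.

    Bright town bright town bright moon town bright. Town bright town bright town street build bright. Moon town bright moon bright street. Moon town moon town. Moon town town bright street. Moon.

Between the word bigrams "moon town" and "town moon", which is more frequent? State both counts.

"moon town" (5 vs 2)

"moon town": 5 occurrences
"town moon": 2 occurrences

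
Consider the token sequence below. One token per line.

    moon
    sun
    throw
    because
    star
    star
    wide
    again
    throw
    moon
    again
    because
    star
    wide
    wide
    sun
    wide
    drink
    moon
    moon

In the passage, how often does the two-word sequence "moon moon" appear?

1

Scanning the 19 overlapping bigram windows for "moon moon":
  position 19–20: moon moon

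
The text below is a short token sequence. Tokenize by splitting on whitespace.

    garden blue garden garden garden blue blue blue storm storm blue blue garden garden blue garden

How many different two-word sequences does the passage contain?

7

16 tokens → 15 bigram windows in total.
Repeated bigrams (each contributes count−1 duplicates):
  blue blue: 3
  blue garden: 3
  garden blue: 3
  garden garden: 3
8 duplicate windows → 15 − 8 = 7 distinct.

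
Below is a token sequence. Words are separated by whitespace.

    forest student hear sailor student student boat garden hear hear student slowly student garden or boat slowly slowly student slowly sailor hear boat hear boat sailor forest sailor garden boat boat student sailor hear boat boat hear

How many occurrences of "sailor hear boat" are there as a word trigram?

Scanning the 35 overlapping trigram windows for "sailor hear boat":
  position 21–23: sailor hear boat
  position 33–35: sailor hear boat

2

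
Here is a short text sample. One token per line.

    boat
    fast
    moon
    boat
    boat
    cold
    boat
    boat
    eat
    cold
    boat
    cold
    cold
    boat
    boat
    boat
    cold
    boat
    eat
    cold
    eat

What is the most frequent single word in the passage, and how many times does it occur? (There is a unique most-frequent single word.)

"boat", 10 times

Unigram frequencies (highest first):
  boat: 10
  cold: 6
  eat: 3
  fast: 1
  moon: 1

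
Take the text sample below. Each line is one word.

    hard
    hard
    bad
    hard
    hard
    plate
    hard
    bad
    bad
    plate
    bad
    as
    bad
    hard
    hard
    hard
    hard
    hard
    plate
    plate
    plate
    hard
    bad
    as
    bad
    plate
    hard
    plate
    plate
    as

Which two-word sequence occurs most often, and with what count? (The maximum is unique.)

Bigram frequencies (highest first):
  hard hard: 6
  hard bad: 3
  hard plate: 3
  plate hard: 3
  plate plate: 3
  bad hard: 2
  … (6 more, each ≤ 2)

"hard hard", 6 times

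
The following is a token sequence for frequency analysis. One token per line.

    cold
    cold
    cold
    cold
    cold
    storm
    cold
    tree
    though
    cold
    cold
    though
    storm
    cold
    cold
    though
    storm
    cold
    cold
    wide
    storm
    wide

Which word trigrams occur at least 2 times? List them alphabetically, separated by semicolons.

cold cold cold; cold cold though; cold though storm; storm cold cold; though storm cold

Trigram counts meeting the condition (at least 2 times):
  cold cold cold: 3
  cold cold though: 2
  cold though storm: 2
  storm cold cold: 2
  though storm cold: 2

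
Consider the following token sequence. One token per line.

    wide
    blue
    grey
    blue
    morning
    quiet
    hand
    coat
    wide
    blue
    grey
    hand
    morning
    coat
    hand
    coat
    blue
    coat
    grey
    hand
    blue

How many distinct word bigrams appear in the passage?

21 tokens → 20 bigram windows in total.
Repeated bigrams (each contributes count−1 duplicates):
  blue grey: 2
  grey hand: 2
  hand coat: 2
  wide blue: 2
4 duplicate windows → 20 − 4 = 16 distinct.

16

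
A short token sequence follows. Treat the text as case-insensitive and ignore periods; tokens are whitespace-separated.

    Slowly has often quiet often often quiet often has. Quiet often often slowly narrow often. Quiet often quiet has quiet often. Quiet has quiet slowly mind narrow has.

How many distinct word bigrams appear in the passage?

15

28 tokens → 27 bigram windows in total.
Repeated bigrams (each contributes count−1 duplicates):
  often quiet: 5
  quiet often: 5
  has quiet: 3
  often often: 2
  quiet has: 2
12 duplicate windows → 27 − 12 = 15 distinct.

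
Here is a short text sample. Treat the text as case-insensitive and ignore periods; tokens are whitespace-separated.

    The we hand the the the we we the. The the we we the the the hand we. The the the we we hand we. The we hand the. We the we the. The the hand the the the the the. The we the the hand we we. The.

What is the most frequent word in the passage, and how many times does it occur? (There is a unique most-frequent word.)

"the", 28 times

Unigram frequencies (highest first):
  the: 28
  we: 15
  hand: 6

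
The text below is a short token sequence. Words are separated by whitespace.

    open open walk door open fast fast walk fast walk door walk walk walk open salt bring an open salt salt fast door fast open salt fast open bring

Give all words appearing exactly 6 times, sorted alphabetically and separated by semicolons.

fast; walk

Unigram counts meeting the condition (exactly 6 times):
  fast: 6
  walk: 6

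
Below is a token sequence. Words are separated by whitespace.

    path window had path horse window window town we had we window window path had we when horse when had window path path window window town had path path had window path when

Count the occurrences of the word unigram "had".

6

Scanning the 33 tokens for "had":
  position 3: had
  position 10: had
  position 15: had
  position 20: had
  position 27: had
  position 30: had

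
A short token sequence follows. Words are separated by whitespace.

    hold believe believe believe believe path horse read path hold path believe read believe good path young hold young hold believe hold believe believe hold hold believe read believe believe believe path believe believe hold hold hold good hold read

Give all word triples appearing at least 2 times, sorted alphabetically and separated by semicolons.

believe believe believe; believe believe hold; believe believe path; believe hold hold; believe read believe; hold believe believe

Trigram counts meeting the condition (at least 2 times):
  believe believe believe: 3
  believe believe hold: 2
  believe believe path: 2
  believe hold hold: 2
  believe read believe: 2
  hold believe believe: 2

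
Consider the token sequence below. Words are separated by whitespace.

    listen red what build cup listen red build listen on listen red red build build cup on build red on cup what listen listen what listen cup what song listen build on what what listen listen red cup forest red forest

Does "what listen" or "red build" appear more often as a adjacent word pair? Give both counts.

"what listen": 3 occurrences
"red build": 2 occurrences

"what listen" (3 vs 2)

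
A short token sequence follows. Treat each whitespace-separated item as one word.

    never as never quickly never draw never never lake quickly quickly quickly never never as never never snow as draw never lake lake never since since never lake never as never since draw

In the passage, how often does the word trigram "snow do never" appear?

Scanning the 31 overlapping trigram windows for "snow do never":
  (none found)

0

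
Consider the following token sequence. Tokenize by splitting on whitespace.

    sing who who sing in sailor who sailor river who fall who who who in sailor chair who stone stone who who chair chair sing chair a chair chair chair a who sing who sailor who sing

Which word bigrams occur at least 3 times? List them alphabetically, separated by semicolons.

chair chair; who sing; who who

Bigram counts meeting the condition (at least 3 times):
  chair chair: 3
  who sing: 3
  who who: 4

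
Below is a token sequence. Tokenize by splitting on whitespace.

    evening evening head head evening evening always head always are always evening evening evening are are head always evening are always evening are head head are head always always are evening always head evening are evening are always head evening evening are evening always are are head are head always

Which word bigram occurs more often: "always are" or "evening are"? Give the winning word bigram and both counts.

"evening are" (6 vs 3)

"always are": 3 occurrences
"evening are": 6 occurrences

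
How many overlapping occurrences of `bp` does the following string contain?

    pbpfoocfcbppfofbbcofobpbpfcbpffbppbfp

6

Sliding a length-2 window over the 37 characters (36 positions):
  position 2–3: bp
  position 10–11: bp
  position 22–23: bp
  position 24–25: bp
  position 28–29: bp
  position 32–33: bp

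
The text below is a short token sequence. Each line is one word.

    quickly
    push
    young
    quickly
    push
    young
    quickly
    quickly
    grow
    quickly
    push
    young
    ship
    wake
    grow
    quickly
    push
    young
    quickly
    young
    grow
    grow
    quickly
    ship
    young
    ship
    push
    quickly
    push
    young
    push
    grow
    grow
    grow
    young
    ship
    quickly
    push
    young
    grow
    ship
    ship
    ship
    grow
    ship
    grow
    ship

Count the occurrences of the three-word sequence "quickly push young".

Scanning the 45 overlapping trigram windows for "quickly push young":
  position 1–3: quickly push young
  position 4–6: quickly push young
  position 10–12: quickly push young
  position 16–18: quickly push young
  position 28–30: quickly push young
  position 37–39: quickly push young

6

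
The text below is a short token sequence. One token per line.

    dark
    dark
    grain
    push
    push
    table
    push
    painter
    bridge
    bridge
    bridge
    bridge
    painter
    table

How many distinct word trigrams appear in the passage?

11

14 tokens → 12 trigram windows in total.
Repeated trigrams (each contributes count−1 duplicates):
  bridge bridge bridge: 2
1 duplicate windows → 12 − 1 = 11 distinct.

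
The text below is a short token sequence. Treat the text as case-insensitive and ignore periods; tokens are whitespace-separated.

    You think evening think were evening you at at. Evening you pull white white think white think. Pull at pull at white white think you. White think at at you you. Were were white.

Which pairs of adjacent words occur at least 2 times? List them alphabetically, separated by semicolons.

Bigram counts meeting the condition (at least 2 times):
  at at: 2
  evening you: 2
  pull at: 2
  white think: 4
  white white: 2

at at; evening you; pull at; white think; white white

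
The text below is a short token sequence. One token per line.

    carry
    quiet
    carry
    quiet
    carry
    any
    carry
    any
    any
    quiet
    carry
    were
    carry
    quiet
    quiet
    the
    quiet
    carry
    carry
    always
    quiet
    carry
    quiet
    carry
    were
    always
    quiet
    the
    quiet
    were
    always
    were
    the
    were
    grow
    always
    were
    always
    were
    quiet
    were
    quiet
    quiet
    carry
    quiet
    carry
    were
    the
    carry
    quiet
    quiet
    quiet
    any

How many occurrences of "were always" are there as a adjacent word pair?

Scanning the 52 overlapping bigram windows for "were always":
  position 25–26: were always
  position 30–31: were always
  position 37–38: were always

3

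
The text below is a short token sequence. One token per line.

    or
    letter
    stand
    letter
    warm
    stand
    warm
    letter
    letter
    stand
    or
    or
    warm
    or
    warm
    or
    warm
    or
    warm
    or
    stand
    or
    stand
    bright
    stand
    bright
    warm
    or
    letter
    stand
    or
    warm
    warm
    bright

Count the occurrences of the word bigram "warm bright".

1

Scanning the 33 overlapping bigram windows for "warm bright":
  position 33–34: warm bright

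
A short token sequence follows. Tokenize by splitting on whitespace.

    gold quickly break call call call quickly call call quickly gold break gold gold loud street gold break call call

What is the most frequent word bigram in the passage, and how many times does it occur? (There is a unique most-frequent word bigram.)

"call call", 4 times

Bigram frequencies (highest first):
  call call: 4
  break call: 2
  call quickly: 2
  gold break: 2
  gold quickly: 1
  quickly break: 1
  … (7 more, each ≤ 1)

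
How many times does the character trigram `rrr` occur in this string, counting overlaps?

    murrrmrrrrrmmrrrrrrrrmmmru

10

Sliding a length-3 window over the 26 characters (24 positions):
  position 3–5: rrr
  position 7–9: rrr
  position 8–10: rrr
  position 9–11: rrr
  position 14–16: rrr
  position 15–17: rrr
  position 16–18: rrr
  position 17–19: rrr
  position 18–20: rrr
  position 19–21: rrr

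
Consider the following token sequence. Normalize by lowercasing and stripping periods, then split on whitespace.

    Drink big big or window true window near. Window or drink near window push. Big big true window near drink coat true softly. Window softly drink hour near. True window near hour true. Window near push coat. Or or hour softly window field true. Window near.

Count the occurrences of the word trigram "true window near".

Scanning the 44 overlapping trigram windows for "true window near":
  position 6–8: true window near
  position 17–19: true window near
  position 29–31: true window near
  position 33–35: true window near
  position 44–46: true window near

5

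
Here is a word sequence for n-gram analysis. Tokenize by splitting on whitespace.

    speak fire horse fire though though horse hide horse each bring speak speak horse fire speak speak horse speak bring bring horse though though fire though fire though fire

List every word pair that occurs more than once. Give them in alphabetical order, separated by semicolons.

Bigram counts meeting the condition (more than once):
  fire though: 3
  horse fire: 2
  speak horse: 2
  speak speak: 2
  though fire: 3
  though though: 2

fire though; horse fire; speak horse; speak speak; though fire; though though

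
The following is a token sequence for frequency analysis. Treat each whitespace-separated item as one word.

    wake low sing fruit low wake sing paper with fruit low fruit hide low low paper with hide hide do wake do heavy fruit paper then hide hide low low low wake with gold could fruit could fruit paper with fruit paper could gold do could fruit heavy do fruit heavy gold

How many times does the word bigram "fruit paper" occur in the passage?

3

Scanning the 51 overlapping bigram windows for "fruit paper":
  position 24–25: fruit paper
  position 38–39: fruit paper
  position 41–42: fruit paper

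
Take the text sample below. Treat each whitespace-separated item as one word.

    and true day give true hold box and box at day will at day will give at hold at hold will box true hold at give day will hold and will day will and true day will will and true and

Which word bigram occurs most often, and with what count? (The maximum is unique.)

"day will", 5 times

Bigram frequencies (highest first):
  day will: 5
  and true: 3
  true day: 2
  true hold: 2
  at day: 2
  at hold: 2
  … (22 more, each ≤ 2)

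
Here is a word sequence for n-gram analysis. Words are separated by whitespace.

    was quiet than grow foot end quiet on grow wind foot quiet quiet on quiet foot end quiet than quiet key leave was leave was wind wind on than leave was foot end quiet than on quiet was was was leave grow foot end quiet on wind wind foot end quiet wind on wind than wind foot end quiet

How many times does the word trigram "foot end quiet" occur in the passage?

Scanning the 57 overlapping trigram windows for "foot end quiet":
  position 5–7: foot end quiet
  position 16–18: foot end quiet
  position 32–34: foot end quiet
  position 43–45: foot end quiet
  position 49–51: foot end quiet
  position 57–59: foot end quiet

6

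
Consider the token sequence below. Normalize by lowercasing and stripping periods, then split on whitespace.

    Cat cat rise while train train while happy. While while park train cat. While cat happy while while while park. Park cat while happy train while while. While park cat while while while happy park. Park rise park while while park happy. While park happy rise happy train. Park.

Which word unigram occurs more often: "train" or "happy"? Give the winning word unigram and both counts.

"train": 5 occurrences
"happy": 7 occurrences

"happy" (7 vs 5)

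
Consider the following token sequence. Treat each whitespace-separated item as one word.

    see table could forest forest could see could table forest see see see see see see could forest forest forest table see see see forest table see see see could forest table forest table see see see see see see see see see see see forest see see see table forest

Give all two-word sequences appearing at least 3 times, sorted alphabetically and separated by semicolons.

could forest; forest forest; forest table; see could; see see; table forest; table see

Bigram counts meeting the condition (at least 3 times):
  could forest: 3
  forest forest: 3
  forest table: 4
  see could: 3
  see see: 21
  table forest: 3
  table see: 3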